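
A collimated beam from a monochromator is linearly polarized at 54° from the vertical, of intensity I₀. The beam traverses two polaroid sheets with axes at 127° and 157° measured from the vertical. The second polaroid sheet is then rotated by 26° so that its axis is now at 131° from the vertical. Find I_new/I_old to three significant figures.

Before rotation:
By Malus's law, I₁ = I₀ cos²(127° − 54°) = I₀ cos²(73°) = 0.08548 I₀.
I₂ = I₁ cos²(157° − 127°) = 0.08548 I₀ · cos²(30°) = 0.06411 I₀.
After rotation:
I₁ = I₀ cos²(127° − 54°) = I₀ cos²(73°) = 0.08548 I₀.
I₂ = I₁ cos²(131° − 127°) = 0.08548 I₀ · cos²(4°) = 0.08507 I₀.
Ratio = 0.08507 / 0.06411 = 1.327.

I_new/I_old ≈ 1.33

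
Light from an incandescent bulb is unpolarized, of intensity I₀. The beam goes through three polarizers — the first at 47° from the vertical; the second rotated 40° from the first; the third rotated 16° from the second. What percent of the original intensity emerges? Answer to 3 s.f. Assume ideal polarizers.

≈ 27.1%

Unpolarized light through the first polarizer → I₁ = ½ I₀, now polarized at 47°.
I₂ = I₁ cos²(40°) = 0.5 · 0.5868 I₀ = 0.2934 I₀.
I₃ = I₂ cos²(16°) = 0.2934 · 0.924 I₀ = 0.2711 I₀.
That is 27.11% of the incident intensity.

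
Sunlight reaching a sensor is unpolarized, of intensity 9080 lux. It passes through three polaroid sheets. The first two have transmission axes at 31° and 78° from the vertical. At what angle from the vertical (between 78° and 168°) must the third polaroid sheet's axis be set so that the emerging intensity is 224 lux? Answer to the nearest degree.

θ ≈ 149°

Unpolarized light through the first polarizer → I₁ = ½ I₀, now polarized at 31°.
I₂ = I₁ cos²(78° − 31°) = 0.5 I₀ · cos²(47°) = 0.2326 I₀.
Target fraction: 224 / 9080 lux = 0.02467 of I₀.
Need I₃/I₀ = 0.02467, so cos²(θ − 78°) = 0.02467 / 0.2326 = 0.1061.
θ − 78° = arccos(√0.1061) = 71.0°, giving θ ≈ 78 + 71.0 = 149.0°.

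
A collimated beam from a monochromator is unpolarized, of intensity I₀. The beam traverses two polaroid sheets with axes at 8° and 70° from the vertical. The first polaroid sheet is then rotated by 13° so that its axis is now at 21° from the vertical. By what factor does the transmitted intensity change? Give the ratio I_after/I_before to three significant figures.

I_new/I_old ≈ 1.95

Before rotation:
Unpolarized light through the first polarizer → I₁ = ½ I₀, now polarized at 8°.
I₂ = I₁ cos²(70° − 8°) = 0.5 I₀ · cos²(62°) = 0.1102 I₀.
After rotation:
Unpolarized light through the first polarizer → I₁ = ½ I₀, now polarized at 21°.
I₂ = I₁ cos²(70° − 21°) = 0.5 I₀ · cos²(49°) = 0.2152 I₀.
Ratio = 0.2152 / 0.1102 = 1.953.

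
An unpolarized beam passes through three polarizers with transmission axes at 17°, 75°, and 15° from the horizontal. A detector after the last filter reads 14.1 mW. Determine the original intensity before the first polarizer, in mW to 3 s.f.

Unpolarized light through the first polarizer → I₁ = ½ I₀, now polarized at 17°.
I₂ = I₁ cos²(75° − 17°) = 0.5 I₀ · cos²(58°) = 0.1404 I₀.
I₃ = I₂ cos²(15° − 75°) = 0.1404 I₀ · cos²(60°) = 0.0351 I₀.
So 14.1 mW = 0.0351 I₀, giving I₀ = 14.1/0.0351 = 401.7 mW.

I₀ ≈ 402 mW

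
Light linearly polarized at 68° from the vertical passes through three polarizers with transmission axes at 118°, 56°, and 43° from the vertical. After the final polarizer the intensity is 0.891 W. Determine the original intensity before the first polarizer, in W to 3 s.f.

By Malus's law, I₁ = I₀ cos²(118° − 68°) = I₀ cos²(50°) = 0.4132 I₀.
I₂ = I₁ cos²(56° − 118°) = 0.4132 I₀ · cos²(62°) = 0.09107 I₀.
I₃ = I₂ cos²(43° − 56°) = 0.09107 I₀ · cos²(13°) = 0.08646 I₀.
So 0.891 W = 0.08646 I₀, giving I₀ = 0.891/0.08646 = 10.31 W.

I₀ ≈ 10.3 W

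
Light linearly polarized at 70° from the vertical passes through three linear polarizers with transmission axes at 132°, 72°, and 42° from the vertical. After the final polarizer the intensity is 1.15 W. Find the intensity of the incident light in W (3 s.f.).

I₁ = I₀ cos²(132° − 70°) = I₀ cos²(62°) = 0.2204 I₀.
I₂ = I₁ cos²(72° − 132°) = 0.2204 I₀ · cos²(60°) = 0.0551 I₀.
I₃ = I₂ cos²(42° − 72°) = 0.0551 I₀ · cos²(30°) = 0.04133 I₀.
So 1.15 W = 0.04133 I₀, giving I₀ = 1.15/0.04133 = 27.83 W.

I₀ ≈ 27.8 W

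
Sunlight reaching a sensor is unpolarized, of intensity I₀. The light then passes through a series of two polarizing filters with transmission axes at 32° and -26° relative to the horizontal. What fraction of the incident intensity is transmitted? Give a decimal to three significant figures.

≈ 0.140 I₀

Unpolarized light through the first polarizer → I₁ = ½ I₀, now polarized at 32°.
I₂ = I₁ cos²(-26° − 32°) = 0.5 I₀ · cos²(58°) = 0.1404 I₀.
Transmitted fraction = 0.1404.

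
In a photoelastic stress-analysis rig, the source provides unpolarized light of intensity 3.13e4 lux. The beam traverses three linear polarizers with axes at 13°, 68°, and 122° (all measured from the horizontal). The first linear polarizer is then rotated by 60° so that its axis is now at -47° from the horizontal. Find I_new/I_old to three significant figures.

Before rotation:
Unpolarized light through the first polarizer → I₁ = ½ I₀, now polarized at 13°.
I₂ = I₁ cos²(68° − 13°) = 0.5 I₀ · cos²(55°) = 0.1645 I₀.
I₃ = I₂ cos²(122° − 68°) = 0.1645 I₀ · cos²(54°) = 0.05683 I₀.
After rotation:
Unpolarized light through the first polarizer → I₁ = ½ I₀, now polarized at -47°.
Angle between axes 1 and 2: 65°. I₂ = 0.5 I₀ · cos²(65°) = 0.0893 I₀.
I₃ = I₂ cos²(122° − 68°) = 0.0893 I₀ · cos²(54°) = 0.03085 I₀.
Ratio = 0.03085 / 0.05683 = 0.5429.

I_new/I_old ≈ 0.543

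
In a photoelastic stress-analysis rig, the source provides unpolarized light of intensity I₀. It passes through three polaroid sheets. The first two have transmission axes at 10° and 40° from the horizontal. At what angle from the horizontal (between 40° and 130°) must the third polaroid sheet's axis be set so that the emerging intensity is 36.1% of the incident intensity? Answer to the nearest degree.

θ ≈ 51°

Unpolarized light through the first polarizer → I₁ = ½ I₀, now polarized at 10°.
I₂ = I₁ cos²(40° − 10°) = 0.5 I₀ · cos²(30°) = 0.375 I₀.
Need I₃/I₀ = 0.361, so cos²(θ − 40°) = 0.361 / 0.375 = 0.9627.
θ − 40° = arccos(√0.9627) = 11.1°, giving θ ≈ 40 + 11.1 = 51.1°.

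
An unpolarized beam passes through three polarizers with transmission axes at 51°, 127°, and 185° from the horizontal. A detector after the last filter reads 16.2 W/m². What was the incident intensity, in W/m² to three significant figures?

I₀ ≈ 1970 W/m²

Unpolarized light through the first polarizer → I₁ = ½ I₀, now polarized at 51°.
I₂ = I₁ cos²(127° − 51°) = 0.5 I₀ · cos²(76°) = 0.02926 I₀.
I₃ = I₂ cos²(185° − 127°) = 0.02926 I₀ · cos²(58°) = 0.008218 I₀.
So 16.2 W/m² = 0.008218 I₀, giving I₀ = 16.2/0.008218 = 1971 W/m².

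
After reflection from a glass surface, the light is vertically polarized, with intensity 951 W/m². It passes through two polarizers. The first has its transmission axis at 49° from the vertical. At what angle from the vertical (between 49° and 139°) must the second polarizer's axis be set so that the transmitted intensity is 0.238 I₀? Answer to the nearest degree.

I₁ = I₀ cos²(49° − 0°) = I₀ cos²(49°) = 0.4304 I₀.
Need I₂/I₀ = 0.238, so cos²(θ − 49°) = 0.238 / 0.4304 = 0.553.
θ − 49° = arccos(√0.553) = 42.0°, giving θ ≈ 49 + 42.0 = 91.0°.

θ ≈ 91°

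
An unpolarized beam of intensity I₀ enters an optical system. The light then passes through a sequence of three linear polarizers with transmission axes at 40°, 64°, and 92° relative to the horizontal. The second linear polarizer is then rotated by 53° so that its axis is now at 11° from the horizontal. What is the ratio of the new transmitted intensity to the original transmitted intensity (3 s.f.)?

I_new/I_old ≈ 0.0288

Before rotation:
Unpolarized light through the first polarizer → I₁ = ½ I₀, now polarized at 40°.
I₂ = I₁ cos²(64° − 40°) = 0.5 I₀ · cos²(24°) = 0.4173 I₀.
I₃ = I₂ cos²(92° − 64°) = 0.4173 I₀ · cos²(28°) = 0.3253 I₀.
After rotation:
Unpolarized light through the first polarizer → I₁ = ½ I₀, now polarized at 40°.
I₂ = I₁ cos²(11° − 40°) = 0.5 I₀ · cos²(29°) = 0.3825 I₀.
I₃ = I₂ cos²(92° − 11°) = 0.3825 I₀ · cos²(81°) = 0.00936 I₀.
Ratio = 0.00936 / 0.3253 = 0.02877.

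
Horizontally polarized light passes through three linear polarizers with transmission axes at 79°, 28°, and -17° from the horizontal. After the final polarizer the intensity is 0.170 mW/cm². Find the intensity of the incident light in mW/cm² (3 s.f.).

I₀ ≈ 23.6 mW/cm²

I₁ = I₀ cos²(79° − 0°) = I₀ cos²(79°) = 0.03641 I₀.
I₂ = I₁ cos²(28° − 79°) = 0.03641 I₀ · cos²(51°) = 0.01442 I₀.
I₃ = I₂ cos²(-17° − 28°) = 0.01442 I₀ · cos²(45°) = 0.00721 I₀.
So 0.170 mW/cm² = 0.00721 I₀, giving I₀ = 0.170/0.00721 = 23.58 mW/cm².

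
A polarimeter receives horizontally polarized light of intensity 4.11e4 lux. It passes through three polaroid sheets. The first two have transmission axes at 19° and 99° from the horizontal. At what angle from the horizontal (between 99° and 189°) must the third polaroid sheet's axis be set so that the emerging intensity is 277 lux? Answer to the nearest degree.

I₁ = I₀ cos²(19° − 0°) = I₀ cos²(19°) = 0.894 I₀.
I₂ = I₁ cos²(99° − 19°) = 0.894 I₀ · cos²(80°) = 0.02696 I₀.
Target fraction: 277 / 4.11e4 lux = 0.00674 of I₀.
Need I₃/I₀ = 0.00674, so cos²(θ − 99°) = 0.00674 / 0.02696 = 0.25.
θ − 99° = arccos(√0.25) = 60.0°, giving θ ≈ 99 + 60.0 = 159.0°.

θ ≈ 159°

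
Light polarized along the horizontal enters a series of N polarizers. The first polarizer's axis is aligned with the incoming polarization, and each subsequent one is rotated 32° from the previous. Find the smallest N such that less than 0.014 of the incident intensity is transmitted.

N = 14

First polarizer is aligned with the polarization: full transmission.
Each further stage multiplies by cos²(32°) = 0.7192.
After N polarizers: T = 0.7192^(N−1). Require T < 0.014 ⇒ N−1 > ln(0.014)/ln(0.7192) = 12.95, so N−1 ≥ 13 and N = 14.
Check: N=14 gives T = 0.01377 < 0.014; N=13 gives T = 0.01915.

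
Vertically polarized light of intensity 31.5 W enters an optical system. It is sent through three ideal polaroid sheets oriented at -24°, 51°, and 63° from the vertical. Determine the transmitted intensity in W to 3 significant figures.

I ≈ 1.68 W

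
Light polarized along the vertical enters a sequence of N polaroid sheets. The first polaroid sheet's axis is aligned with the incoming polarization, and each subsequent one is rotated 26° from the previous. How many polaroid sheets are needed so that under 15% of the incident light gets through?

First polarizer is aligned with the polarization: full transmission.
Each further stage multiplies by cos²(26°) = 0.8078.
After N polarizers: T = 0.8078^(N−1). Require T < 0.15 ⇒ N−1 > ln(0.15)/ln(0.8078) = 8.89, so N−1 ≥ 9 and N = 10.
Check: N=10 gives T = 0.1465 < 0.15; N=9 gives T = 0.1814.

N = 10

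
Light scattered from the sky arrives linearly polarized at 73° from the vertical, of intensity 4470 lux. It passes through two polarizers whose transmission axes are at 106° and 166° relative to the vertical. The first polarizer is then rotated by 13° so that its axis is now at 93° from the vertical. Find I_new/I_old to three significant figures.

Before rotation:
I₁ = I₀ cos²(106° − 73°) = I₀ cos²(33°) = 0.7034 I₀.
I₂ = I₁ cos²(166° − 106°) = 0.7034 I₀ · cos²(60°) = 0.1758 I₀.
After rotation:
I₁ = I₀ cos²(93° − 73°) = I₀ cos²(20°) = 0.883 I₀.
I₂ = I₁ cos²(166° − 93°) = 0.883 I₀ · cos²(73°) = 0.07548 I₀.
Ratio = 0.07548 / 0.1758 = 0.4293.

I_new/I_old ≈ 0.429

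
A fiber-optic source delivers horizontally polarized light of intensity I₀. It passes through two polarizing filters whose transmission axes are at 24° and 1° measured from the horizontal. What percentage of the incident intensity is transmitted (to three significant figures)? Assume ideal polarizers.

≈ 70.7%

I₁ = I₀ cos²(24° − 0°) = I₀ cos²(24°) = 0.8346 I₀.
I₂ = I₁ cos²(1° − 24°) = 0.8346 I₀ · cos²(23°) = 0.7072 I₀.
That is 70.72% of the incident intensity.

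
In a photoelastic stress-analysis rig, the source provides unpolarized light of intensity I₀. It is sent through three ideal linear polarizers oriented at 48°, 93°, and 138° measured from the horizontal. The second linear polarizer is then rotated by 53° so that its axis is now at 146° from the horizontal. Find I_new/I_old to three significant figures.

I_new/I_old ≈ 0.0760

Before rotation:
Unpolarized light through the first polarizer → I₁ = ½ I₀, now polarized at 48°.
I₂ = I₁ cos²(93° − 48°) = 0.5 I₀ · cos²(45°) = 0.25 I₀.
I₃ = I₂ cos²(138° − 93°) = 0.25 I₀ · cos²(45°) = 0.125 I₀.
After rotation:
Unpolarized light through the first polarizer → I₁ = ½ I₀, now polarized at 48°.
Angle between axes 1 and 2: 82°. I₂ = 0.5 I₀ · cos²(82°) = 0.009685 I₀.
I₃ = I₂ cos²(138° − 146°) = 0.009685 I₀ · cos²(8°) = 0.009497 I₀.
Ratio = 0.009497 / 0.125 = 0.07598.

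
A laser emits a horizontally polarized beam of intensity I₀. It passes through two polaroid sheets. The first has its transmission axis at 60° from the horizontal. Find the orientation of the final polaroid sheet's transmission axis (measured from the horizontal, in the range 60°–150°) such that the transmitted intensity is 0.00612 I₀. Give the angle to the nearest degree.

θ ≈ 141°

I₁ = I₀ cos²(60° − 0°) = I₀ cos²(60°) = 0.25 I₀.
Need I₂/I₀ = 0.00612, so cos²(θ − 60°) = 0.00612 / 0.25 = 0.02448.
θ − 60° = arccos(√0.02448) = 81.0°, giving θ ≈ 60 + 81.0 = 141.0°.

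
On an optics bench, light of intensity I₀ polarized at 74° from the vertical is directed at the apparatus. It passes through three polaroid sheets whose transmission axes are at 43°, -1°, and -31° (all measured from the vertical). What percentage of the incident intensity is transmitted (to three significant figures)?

I₁ = I₀ cos²(43° − 74°) = I₀ cos²(31°) = 0.7347 I₀.
I₂ = I₁ cos²(-1° − 43°) = 0.7347 I₀ · cos²(44°) = 0.3802 I₀.
I₃ = I₂ cos²(-31° + 1°) = 0.3802 I₀ · cos²(30°) = 0.2851 I₀.
That is 28.51% of the incident intensity.

≈ 28.5%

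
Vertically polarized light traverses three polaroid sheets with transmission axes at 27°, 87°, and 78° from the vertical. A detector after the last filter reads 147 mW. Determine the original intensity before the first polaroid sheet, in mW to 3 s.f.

I₁ = I₀ cos²(27° − 0°) = I₀ cos²(27°) = 0.7939 I₀.
I₂ = I₁ cos²(87° − 27°) = 0.7939 I₀ · cos²(60°) = 0.1985 I₀.
I₃ = I₂ cos²(78° − 87°) = 0.1985 I₀ · cos²(9°) = 0.1936 I₀.
So 147 mW = 0.1936 I₀, giving I₀ = 147/0.1936 = 759.2 mW.

I₀ ≈ 759 mW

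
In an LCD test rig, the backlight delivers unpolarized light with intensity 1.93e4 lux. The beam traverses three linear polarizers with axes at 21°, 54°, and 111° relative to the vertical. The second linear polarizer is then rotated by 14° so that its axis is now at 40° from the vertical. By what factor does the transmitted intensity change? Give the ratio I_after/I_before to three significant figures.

Before rotation:
Unpolarized light through the first polarizer → I₁ = ½ I₀, now polarized at 21°.
I₂ = I₁ cos²(54° − 21°) = 0.5 I₀ · cos²(33°) = 0.3517 I₀.
I₃ = I₂ cos²(111° − 54°) = 0.3517 I₀ · cos²(57°) = 0.1043 I₀.
After rotation:
Unpolarized light through the first polarizer → I₁ = ½ I₀, now polarized at 21°.
I₂ = I₁ cos²(40° − 21°) = 0.5 I₀ · cos²(19°) = 0.447 I₀.
I₃ = I₂ cos²(111° − 40°) = 0.447 I₀ · cos²(71°) = 0.04738 I₀.
Ratio = 0.04738 / 0.1043 = 0.4542.

I_new/I_old ≈ 0.454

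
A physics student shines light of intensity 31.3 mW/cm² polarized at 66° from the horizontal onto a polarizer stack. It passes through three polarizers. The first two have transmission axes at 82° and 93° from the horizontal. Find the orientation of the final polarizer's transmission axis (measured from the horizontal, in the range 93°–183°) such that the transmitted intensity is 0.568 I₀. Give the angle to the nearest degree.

θ ≈ 130°

By Malus's law, I₁ = I₀ cos²(82° − 66°) = I₀ cos²(16°) = 0.924 I₀.
I₂ = I₁ cos²(93° − 82°) = 0.924 I₀ · cos²(11°) = 0.8904 I₀.
Need I₃/I₀ = 0.568, so cos²(θ − 93°) = 0.568 / 0.8904 = 0.6379.
θ − 93° = arccos(√0.6379) = 37.0°, giving θ ≈ 93 + 37.0 = 130.0°.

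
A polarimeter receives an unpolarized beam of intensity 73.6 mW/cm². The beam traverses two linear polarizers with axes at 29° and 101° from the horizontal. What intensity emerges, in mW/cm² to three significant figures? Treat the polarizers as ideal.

I ≈ 3.51 mW/cm²

Unpolarized light through the first polarizer → I₁ = 73.6 mW/cm²/2 = 36.8 mW/cm², polarized at 29°.
I₂ = I₁ · cos²(72°) = 36.8 · 0.09549 = 3.514 mW/cm².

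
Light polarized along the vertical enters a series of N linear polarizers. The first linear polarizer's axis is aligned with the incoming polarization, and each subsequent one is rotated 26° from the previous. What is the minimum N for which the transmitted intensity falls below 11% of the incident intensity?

First polarizer is aligned with the polarization: full transmission.
Each further stage multiplies by cos²(26°) = 0.8078.
After N polarizers: T = 0.8078^(N−1). Require T < 0.11 ⇒ N−1 > ln(0.11)/ln(0.8078) = 10.34, so N−1 ≥ 11 and N = 12.
Check: N=12 gives T = 0.09561 < 0.11; N=11 gives T = 0.1184.

N = 12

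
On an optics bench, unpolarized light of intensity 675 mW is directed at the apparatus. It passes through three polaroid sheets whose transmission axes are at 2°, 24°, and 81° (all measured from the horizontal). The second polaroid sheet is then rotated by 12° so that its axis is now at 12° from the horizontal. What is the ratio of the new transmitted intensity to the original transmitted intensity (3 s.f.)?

Before rotation:
Unpolarized light through the first polarizer → I₁ = ½ I₀, now polarized at 2°.
I₂ = I₁ cos²(24° − 2°) = 0.5 I₀ · cos²(22°) = 0.4298 I₀.
I₃ = I₂ cos²(81° − 24°) = 0.4298 I₀ · cos²(57°) = 0.1275 I₀.
After rotation:
Unpolarized light through the first polarizer → I₁ = ½ I₀, now polarized at 2°.
I₂ = I₁ cos²(12° − 2°) = 0.5 I₀ · cos²(10°) = 0.4849 I₀.
I₃ = I₂ cos²(81° − 12°) = 0.4849 I₀ · cos²(69°) = 0.06228 I₀.
Ratio = 0.06228 / 0.1275 = 0.4884.

I_new/I_old ≈ 0.488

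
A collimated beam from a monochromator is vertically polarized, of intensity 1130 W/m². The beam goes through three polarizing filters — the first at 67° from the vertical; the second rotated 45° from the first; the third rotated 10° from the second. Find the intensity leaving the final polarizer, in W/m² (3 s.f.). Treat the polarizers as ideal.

I₁ = 1130 W/m² · cos²(67°) = 172.5 W/m².
I₂ = I₁ · cos²(45°) = 172.5 · 0.5 = 86.26 W/m².
I₃ = I₂ · cos²(10°) = 86.26 · 0.9698 = 83.66 W/m².

I ≈ 83.7 W/m²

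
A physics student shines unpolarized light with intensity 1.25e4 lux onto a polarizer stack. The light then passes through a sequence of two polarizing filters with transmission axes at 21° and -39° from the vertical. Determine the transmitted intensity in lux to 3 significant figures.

I ≈ 1560 lux

Unpolarized light through the first polarizer → I₁ = 1.25e4 lux/2 = 6250 lux, polarized at 21°.
I₂ = I₁ · cos²(60°) = 6250 · 0.25 = 1563 lux.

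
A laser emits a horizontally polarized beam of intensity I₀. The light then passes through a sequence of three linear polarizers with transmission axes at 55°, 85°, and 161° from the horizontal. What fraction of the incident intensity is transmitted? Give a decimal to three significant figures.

≈ 0.0144 I₀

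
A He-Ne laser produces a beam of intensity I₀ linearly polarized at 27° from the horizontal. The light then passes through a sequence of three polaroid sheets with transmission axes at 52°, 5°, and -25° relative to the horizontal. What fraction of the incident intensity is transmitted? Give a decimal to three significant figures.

I₁ = I₀ cos²(52° − 27°) = I₀ cos²(25°) = 0.8214 I₀.
I₂ = I₁ cos²(5° − 52°) = 0.8214 I₀ · cos²(47°) = 0.382 I₀.
I₃ = I₂ cos²(-25° − 5°) = 0.382 I₀ · cos²(30°) = 0.2865 I₀.
Transmitted fraction = 0.2865.

≈ 0.287 I₀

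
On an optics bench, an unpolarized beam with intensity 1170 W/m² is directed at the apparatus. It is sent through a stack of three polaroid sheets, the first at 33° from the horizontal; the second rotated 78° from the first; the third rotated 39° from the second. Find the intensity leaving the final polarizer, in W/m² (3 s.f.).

Unpolarized light through the first polarizer → I₁ = 1170 W/m²/2 = 585 W/m², polarized at 33°.
I₂ = I₁ · cos²(78°) = 585 · 0.04323 = 25.29 W/m².
I₃ = I₂ · cos²(39°) = 25.29 · 0.604 = 15.27 W/m².

I ≈ 15.3 W/m²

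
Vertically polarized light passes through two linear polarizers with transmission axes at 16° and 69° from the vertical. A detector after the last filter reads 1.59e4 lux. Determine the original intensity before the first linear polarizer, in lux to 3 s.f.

I₀ ≈ 4.75e4 lux

By Malus's law, I₁ = I₀ cos²(16° − 0°) = I₀ cos²(16°) = 0.924 I₀.
I₂ = I₁ cos²(69° − 16°) = 0.924 I₀ · cos²(53°) = 0.3347 I₀.
So 1.59e4 lux = 0.3347 I₀, giving I₀ = 1.59e4/0.3347 = 4.751e+04 lux.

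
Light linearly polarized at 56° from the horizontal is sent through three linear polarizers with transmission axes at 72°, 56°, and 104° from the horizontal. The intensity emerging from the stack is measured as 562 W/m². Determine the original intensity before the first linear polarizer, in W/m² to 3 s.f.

I₀ ≈ 1470 W/m²

I₁ = I₀ cos²(72° − 56°) = I₀ cos²(16°) = 0.924 I₀.
I₂ = I₁ cos²(56° − 72°) = 0.924 I₀ · cos²(16°) = 0.8538 I₀.
I₃ = I₂ cos²(104° − 56°) = 0.8538 I₀ · cos²(48°) = 0.3823 I₀.
So 562 W/m² = 0.3823 I₀, giving I₀ = 562/0.3823 = 1470 W/m².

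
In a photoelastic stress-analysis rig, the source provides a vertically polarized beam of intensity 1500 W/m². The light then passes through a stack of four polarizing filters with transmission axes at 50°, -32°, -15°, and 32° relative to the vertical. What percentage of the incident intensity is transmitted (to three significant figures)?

≈ 0.340%

I₁ = 1500 W/m² · cos²(50°) = 619.8 W/m².
I₂ = I₁ · cos²(82°) = 619.8 · 0.01937 = 12 W/m².
I₃ = I₂ · cos²(17°) = 12 · 0.9145 = 10.98 W/m².
I₄ = I₃ · cos²(47°) = 10.98 · 0.4651 = 5.106 W/m².
That is 0.3404% of the incident intensity.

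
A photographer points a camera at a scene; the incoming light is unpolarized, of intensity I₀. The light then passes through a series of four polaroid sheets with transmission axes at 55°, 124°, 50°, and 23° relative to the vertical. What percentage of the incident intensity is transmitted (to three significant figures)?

≈ 0.387%

Unpolarized light through the first polarizer → I₁ = ½ I₀, now polarized at 55°.
I₂ = I₁ cos²(124° − 55°) = 0.5 I₀ · cos²(69°) = 0.06421 I₀.
I₃ = I₂ cos²(50° − 124°) = 0.06421 I₀ · cos²(74°) = 0.004879 I₀.
I₄ = I₃ cos²(23° − 50°) = 0.004879 I₀ · cos²(27°) = 0.003873 I₀.
That is 0.3873% of the incident intensity.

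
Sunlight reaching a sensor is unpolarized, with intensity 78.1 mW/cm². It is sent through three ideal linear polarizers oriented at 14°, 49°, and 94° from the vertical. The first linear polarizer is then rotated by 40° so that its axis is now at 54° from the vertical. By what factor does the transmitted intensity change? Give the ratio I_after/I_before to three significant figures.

Before rotation:
Unpolarized light through the first polarizer → I₁ = ½ I₀, now polarized at 14°.
I₂ = I₁ cos²(49° − 14°) = 0.5 I₀ · cos²(35°) = 0.3355 I₀.
I₃ = I₂ cos²(94° − 49°) = 0.3355 I₀ · cos²(45°) = 0.1678 I₀.
After rotation:
Unpolarized light through the first polarizer → I₁ = ½ I₀, now polarized at 54°.
I₂ = I₁ cos²(49° − 54°) = 0.5 I₀ · cos²(5°) = 0.4962 I₀.
I₃ = I₂ cos²(94° − 49°) = 0.4962 I₀ · cos²(45°) = 0.2481 I₀.
Ratio = 0.2481 / 0.1678 = 1.479.

I_new/I_old ≈ 1.48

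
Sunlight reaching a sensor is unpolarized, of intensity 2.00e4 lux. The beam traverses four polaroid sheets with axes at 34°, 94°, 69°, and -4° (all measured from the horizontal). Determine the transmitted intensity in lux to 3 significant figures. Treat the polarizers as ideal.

I ≈ 176 lux

Unpolarized light through the first polarizer → I₁ = 2.00e4 lux/2 = 1e+04 lux, polarized at 34°.
I₂ = I₁ · cos²(60°) = 1e+04 · 0.25 = 2500 lux.
I₃ = I₂ · cos²(25°) = 2500 · 0.8214 = 2053 lux.
I₄ = I₃ · cos²(73°) = 2053 · 0.08548 = 175.5 lux.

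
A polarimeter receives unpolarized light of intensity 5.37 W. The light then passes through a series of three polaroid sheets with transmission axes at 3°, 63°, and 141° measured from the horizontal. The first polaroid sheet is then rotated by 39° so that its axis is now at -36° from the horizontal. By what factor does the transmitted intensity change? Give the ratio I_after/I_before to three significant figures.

Before rotation:
Unpolarized light through the first polarizer → I₁ = ½ I₀, now polarized at 3°.
I₂ = I₁ cos²(63° − 3°) = 0.5 I₀ · cos²(60°) = 0.125 I₀.
I₃ = I₂ cos²(141° − 63°) = 0.125 I₀ · cos²(78°) = 0.005403 I₀.
After rotation:
Unpolarized light through the first polarizer → I₁ = ½ I₀, now polarized at -36°.
Angle between axes 1 and 2: 81°. I₂ = 0.5 I₀ · cos²(81°) = 0.01224 I₀.
I₃ = I₂ cos²(141° − 63°) = 0.01224 I₀ · cos²(78°) = 0.0005289 I₀.
Ratio = 0.0005289 / 0.005403 = 0.09789.

I_new/I_old ≈ 0.0979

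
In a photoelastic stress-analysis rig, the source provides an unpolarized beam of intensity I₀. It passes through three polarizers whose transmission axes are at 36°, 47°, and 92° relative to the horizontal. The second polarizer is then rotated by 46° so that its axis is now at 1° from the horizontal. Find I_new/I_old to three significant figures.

I_new/I_old ≈ 0.000424

Before rotation:
Unpolarized light through the first polarizer → I₁ = ½ I₀, now polarized at 36°.
I₂ = I₁ cos²(47° − 36°) = 0.5 I₀ · cos²(11°) = 0.4818 I₀.
I₃ = I₂ cos²(92° − 47°) = 0.4818 I₀ · cos²(45°) = 0.2409 I₀.
After rotation:
Unpolarized light through the first polarizer → I₁ = ½ I₀, now polarized at 36°.
I₂ = I₁ cos²(1° − 36°) = 0.5 I₀ · cos²(35°) = 0.3355 I₀.
Angle between axes 2 and 3: 89°. I₃ = 0.3355 I₀ · cos²(89°) = 0.0001022 I₀.
Ratio = 0.0001022 / 0.2409 = 0.0004242.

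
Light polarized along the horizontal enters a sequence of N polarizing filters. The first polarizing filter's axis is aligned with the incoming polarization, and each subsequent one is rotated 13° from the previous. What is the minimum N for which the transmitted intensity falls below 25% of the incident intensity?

First polarizer is aligned with the polarization: full transmission.
Each further stage multiplies by cos²(13°) = 0.9494.
After N polarizers: T = 0.9494^(N−1). Require T < 0.25 ⇒ N−1 > ln(0.25)/ln(0.9494) = 26.70, so N−1 ≥ 27 and N = 28.
Check: N=28 gives T = 0.2461 < 0.25; N=27 gives T = 0.2592.

N = 28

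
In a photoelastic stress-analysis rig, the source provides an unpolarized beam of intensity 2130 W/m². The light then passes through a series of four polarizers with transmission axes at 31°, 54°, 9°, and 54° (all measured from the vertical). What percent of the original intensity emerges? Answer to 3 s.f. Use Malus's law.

≈ 10.6%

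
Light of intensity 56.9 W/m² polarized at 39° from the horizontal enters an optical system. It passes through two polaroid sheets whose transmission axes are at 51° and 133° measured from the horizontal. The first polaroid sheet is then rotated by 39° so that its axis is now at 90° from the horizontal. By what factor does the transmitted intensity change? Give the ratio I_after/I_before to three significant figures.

I_new/I_old ≈ 11.4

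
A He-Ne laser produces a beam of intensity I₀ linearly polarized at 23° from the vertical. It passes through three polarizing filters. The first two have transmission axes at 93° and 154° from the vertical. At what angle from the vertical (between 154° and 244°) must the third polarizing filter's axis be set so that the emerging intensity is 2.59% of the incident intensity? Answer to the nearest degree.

I₁ = I₀ cos²(93° − 23°) = I₀ cos²(70°) = 0.117 I₀.
I₂ = I₁ cos²(154° − 93°) = 0.117 I₀ · cos²(61°) = 0.02749 I₀.
Need I₃/I₀ = 0.0259, so cos²(θ − 154°) = 0.0259 / 0.02749 = 0.942.
θ − 154° = arccos(√0.942) = 13.9°, giving θ ≈ 154 + 13.9 = 167.9°.

θ ≈ 168°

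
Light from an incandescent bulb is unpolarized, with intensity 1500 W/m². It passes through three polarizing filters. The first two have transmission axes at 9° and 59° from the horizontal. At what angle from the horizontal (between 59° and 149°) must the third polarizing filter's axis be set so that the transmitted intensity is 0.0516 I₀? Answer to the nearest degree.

Unpolarized light through the first polarizer → I₁ = ½ I₀, now polarized at 9°.
I₂ = I₁ cos²(59° − 9°) = 0.5 I₀ · cos²(50°) = 0.2066 I₀.
Need I₃/I₀ = 0.0516, so cos²(θ − 59°) = 0.0516 / 0.2066 = 0.2498.
θ − 59° = arccos(√0.2498) = 60.0°, giving θ ≈ 59 + 60.0 = 119.0°.

θ ≈ 119°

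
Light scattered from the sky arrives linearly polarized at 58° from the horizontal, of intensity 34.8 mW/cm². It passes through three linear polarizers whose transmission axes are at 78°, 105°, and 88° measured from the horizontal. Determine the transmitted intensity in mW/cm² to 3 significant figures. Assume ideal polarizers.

I ≈ 22.3 mW/cm²

I₁ = 34.8 mW/cm² · cos²(20°) = 30.73 mW/cm².
I₂ = I₁ · cos²(27°) = 30.73 · 0.7939 = 24.4 mW/cm².
I₃ = I₂ · cos²(17°) = 24.4 · 0.9145 = 22.31 mW/cm².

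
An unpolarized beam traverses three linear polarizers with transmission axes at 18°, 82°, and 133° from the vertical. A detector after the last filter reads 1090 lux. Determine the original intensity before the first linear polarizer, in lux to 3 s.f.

I₀ ≈ 2.86e4 lux

Unpolarized light through the first polarizer → I₁ = ½ I₀, now polarized at 18°.
I₂ = I₁ cos²(82° − 18°) = 0.5 I₀ · cos²(64°) = 0.09608 I₀.
I₃ = I₂ cos²(133° − 82°) = 0.09608 I₀ · cos²(51°) = 0.03805 I₀.
So 1090 lux = 0.03805 I₀, giving I₀ = 1090/0.03805 = 2.864e+04 lux.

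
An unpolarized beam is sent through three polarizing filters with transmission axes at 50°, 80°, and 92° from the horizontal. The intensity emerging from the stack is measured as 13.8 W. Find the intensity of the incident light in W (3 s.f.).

Unpolarized light through the first polarizer → I₁ = ½ I₀, now polarized at 50°.
I₂ = I₁ cos²(80° − 50°) = 0.5 I₀ · cos²(30°) = 0.375 I₀.
I₃ = I₂ cos²(92° − 80°) = 0.375 I₀ · cos²(12°) = 0.3588 I₀.
So 13.8 W = 0.3588 I₀, giving I₀ = 13.8/0.3588 = 38.46 W.

I₀ ≈ 38.5 W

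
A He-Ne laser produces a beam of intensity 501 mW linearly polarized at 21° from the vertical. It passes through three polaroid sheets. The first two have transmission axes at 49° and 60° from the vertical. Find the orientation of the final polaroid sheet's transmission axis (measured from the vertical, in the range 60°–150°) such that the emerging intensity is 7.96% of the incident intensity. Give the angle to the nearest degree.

By Malus's law, I₁ = I₀ cos²(49° − 21°) = I₀ cos²(28°) = 0.7796 I₀.
I₂ = I₁ cos²(60° − 49°) = 0.7796 I₀ · cos²(11°) = 0.7512 I₀.
Need I₃/I₀ = 0.0796, so cos²(θ − 60°) = 0.0796 / 0.7512 = 0.106.
θ − 60° = arccos(√0.106) = 71.0°, giving θ ≈ 60 + 71.0 = 131.0°.

θ ≈ 131°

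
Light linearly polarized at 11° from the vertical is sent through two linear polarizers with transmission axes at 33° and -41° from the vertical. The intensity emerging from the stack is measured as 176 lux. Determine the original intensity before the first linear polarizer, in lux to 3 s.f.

I₀ ≈ 2690 lux

I₁ = I₀ cos²(33° − 11°) = I₀ cos²(22°) = 0.8597 I₀.
I₂ = I₁ cos²(-41° − 33°) = 0.8597 I₀ · cos²(74°) = 0.06531 I₀.
So 176 lux = 0.06531 I₀, giving I₀ = 176/0.06531 = 2695 lux.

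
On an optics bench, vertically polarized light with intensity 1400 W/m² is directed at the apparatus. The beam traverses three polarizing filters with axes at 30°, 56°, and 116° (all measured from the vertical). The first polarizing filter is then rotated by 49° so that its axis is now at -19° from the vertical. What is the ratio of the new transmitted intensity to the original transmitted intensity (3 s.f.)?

I_new/I_old ≈ 0.0988

Before rotation:
By Malus's law, I₁ = I₀ cos²(30° − 0°) = I₀ cos²(30°) = 0.75 I₀.
I₂ = I₁ cos²(56° − 30°) = 0.75 I₀ · cos²(26°) = 0.6059 I₀.
I₃ = I₂ cos²(116° − 56°) = 0.6059 I₀ · cos²(60°) = 0.1515 I₀.
After rotation:
I₁ = I₀ cos²(-19° − 0°) = I₀ cos²(19°) = 0.894 I₀.
I₂ = I₁ cos²(56° + 19°) = 0.894 I₀ · cos²(75°) = 0.05989 I₀.
I₃ = I₂ cos²(116° − 56°) = 0.05989 I₀ · cos²(60°) = 0.01497 I₀.
Ratio = 0.01497 / 0.1515 = 0.09884.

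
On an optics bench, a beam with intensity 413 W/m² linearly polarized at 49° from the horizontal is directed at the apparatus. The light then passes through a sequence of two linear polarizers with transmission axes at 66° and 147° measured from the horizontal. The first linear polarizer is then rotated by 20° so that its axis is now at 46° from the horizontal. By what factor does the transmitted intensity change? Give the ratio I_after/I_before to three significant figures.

I_new/I_old ≈ 1.62

Before rotation:
By Malus's law, I₁ = I₀ cos²(66° − 49°) = I₀ cos²(17°) = 0.9145 I₀.
I₂ = I₁ cos²(147° − 66°) = 0.9145 I₀ · cos²(81°) = 0.02238 I₀.
After rotation:
I₁ = I₀ cos²(46° − 49°) = I₀ cos²(3°) = 0.9973 I₀.
Angle between axes 1 and 2: 79°. I₂ = 0.9973 I₀ · cos²(79°) = 0.03631 I₀.
Ratio = 0.03631 / 0.02238 = 1.622.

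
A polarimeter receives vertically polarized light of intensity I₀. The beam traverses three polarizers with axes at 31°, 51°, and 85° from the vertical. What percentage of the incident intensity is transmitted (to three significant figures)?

≈ 44.6%

I₁ = I₀ cos²(31° − 0°) = I₀ cos²(31°) = 0.7347 I₀.
I₂ = I₁ cos²(51° − 31°) = 0.7347 I₀ · cos²(20°) = 0.6488 I₀.
I₃ = I₂ cos²(85° − 51°) = 0.6488 I₀ · cos²(34°) = 0.4459 I₀.
That is 44.59% of the incident intensity.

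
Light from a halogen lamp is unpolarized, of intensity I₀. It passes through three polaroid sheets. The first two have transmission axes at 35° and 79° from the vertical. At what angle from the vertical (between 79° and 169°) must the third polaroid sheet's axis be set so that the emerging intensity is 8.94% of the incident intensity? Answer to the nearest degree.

θ ≈ 133°

Unpolarized light through the first polarizer → I₁ = ½ I₀, now polarized at 35°.
I₂ = I₁ cos²(79° − 35°) = 0.5 I₀ · cos²(44°) = 0.2587 I₀.
Need I₃/I₀ = 0.0894, so cos²(θ − 79°) = 0.0894 / 0.2587 = 0.3455.
θ − 79° = arccos(√0.3455) = 54.0°, giving θ ≈ 79 + 54.0 = 133.0°.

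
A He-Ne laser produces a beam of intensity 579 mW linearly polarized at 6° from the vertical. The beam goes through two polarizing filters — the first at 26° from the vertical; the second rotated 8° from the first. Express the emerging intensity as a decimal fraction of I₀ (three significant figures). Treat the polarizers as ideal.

I/I₀ ≈ 0.866

I₁ = 579 mW · cos²(20°) = 511.3 mW.
I₂ = I₁ · cos²(8°) = 511.3 · 0.9806 = 501.4 mW.
Transmitted fraction = 0.8659.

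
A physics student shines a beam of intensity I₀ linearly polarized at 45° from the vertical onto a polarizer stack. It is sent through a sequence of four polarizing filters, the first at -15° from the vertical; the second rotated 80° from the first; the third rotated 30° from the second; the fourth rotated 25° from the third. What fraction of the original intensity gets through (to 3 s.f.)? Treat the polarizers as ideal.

≈ 0.00464 I₀

By Malus's law, I₁ = I₀ cos²(-15° − 45°) = I₀ cos²(60°) = 0.25 I₀.
I₂ = I₁ cos²(80°) = 0.25 · 0.03015 I₀ = 0.007538 I₀.
I₃ = I₂ cos²(30°) = 0.007538 · 0.75 I₀ = 0.005654 I₀.
I₄ = I₃ cos²(25°) = 0.005654 · 0.8214 I₀ = 0.004644 I₀.
Transmitted fraction = 0.004644.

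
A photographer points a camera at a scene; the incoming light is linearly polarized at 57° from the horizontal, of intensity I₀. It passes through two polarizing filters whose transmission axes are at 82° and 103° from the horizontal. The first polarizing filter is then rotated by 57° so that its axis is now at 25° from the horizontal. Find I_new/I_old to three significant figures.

Before rotation:
I₁ = I₀ cos²(82° − 57°) = I₀ cos²(25°) = 0.8214 I₀.
I₂ = I₁ cos²(103° − 82°) = 0.8214 I₀ · cos²(21°) = 0.7159 I₀.
After rotation:
I₁ = I₀ cos²(25° − 57°) = I₀ cos²(32°) = 0.7192 I₀.
I₂ = I₁ cos²(103° − 25°) = 0.7192 I₀ · cos²(78°) = 0.03109 I₀.
Ratio = 0.03109 / 0.7159 = 0.04343.

I_new/I_old ≈ 0.0434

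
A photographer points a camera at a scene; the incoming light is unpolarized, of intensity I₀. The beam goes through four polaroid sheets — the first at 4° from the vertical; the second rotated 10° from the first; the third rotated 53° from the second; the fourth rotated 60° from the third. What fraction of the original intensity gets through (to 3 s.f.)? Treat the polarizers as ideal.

Unpolarized light through the first polarizer → I₁ = ½ I₀, now polarized at 4°.
I₂ = I₁ cos²(10°) = 0.5 · 0.9698 I₀ = 0.4849 I₀.
I₃ = I₂ cos²(53°) = 0.4849 · 0.3622 I₀ = 0.1756 I₀.
I₄ = I₃ cos²(60°) = 0.1756 · 0.25 I₀ = 0.04391 I₀.
Transmitted fraction = 0.04391.

≈ 0.0439 I₀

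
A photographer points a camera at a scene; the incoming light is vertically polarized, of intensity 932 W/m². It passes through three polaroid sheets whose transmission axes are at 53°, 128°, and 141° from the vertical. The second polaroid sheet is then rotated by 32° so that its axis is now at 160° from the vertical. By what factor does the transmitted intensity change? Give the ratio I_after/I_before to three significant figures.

Before rotation:
By Malus's law, I₁ = I₀ cos²(53° − 0°) = I₀ cos²(53°) = 0.3622 I₀.
I₂ = I₁ cos²(128° − 53°) = 0.3622 I₀ · cos²(75°) = 0.02426 I₀.
I₃ = I₂ cos²(141° − 128°) = 0.02426 I₀ · cos²(13°) = 0.02303 I₀.
After rotation:
I₁ = I₀ cos²(53° − 0°) = I₀ cos²(53°) = 0.3622 I₀.
Angle between axes 1 and 2: 73°. I₂ = 0.3622 I₀ · cos²(73°) = 0.03096 I₀.
I₃ = I₂ cos²(141° − 160°) = 0.03096 I₀ · cos²(19°) = 0.02768 I₀.
Ratio = 0.02768 / 0.02303 = 1.202.

I_new/I_old ≈ 1.20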